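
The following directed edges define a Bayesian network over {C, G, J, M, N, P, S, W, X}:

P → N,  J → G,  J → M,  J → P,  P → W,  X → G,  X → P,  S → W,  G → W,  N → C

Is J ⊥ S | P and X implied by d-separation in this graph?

4 paths connect J and S; each must be blocked for d-separation to hold:
Path 1: J → G ← X → P → W ← S
  G is a collider here and neither G nor any of its descendants is conditioned on, so the collider stays closed — the path is blocked at G.
Path 2: J → G → W ← S
  W is a collider here and neither W nor any of its descendants is conditioned on, so the collider stays closed — the path is blocked at W.
Path 3: J → P ← X → G → W ← S
  X is a fork here and X is conditioned on, so the path is blocked at X.
Path 4: J → P → W ← S
  P is a chain here and P is conditioned on, so the path is blocked at P.
Every path is blocked, so J and S are d-separated given {P, X}.

Yes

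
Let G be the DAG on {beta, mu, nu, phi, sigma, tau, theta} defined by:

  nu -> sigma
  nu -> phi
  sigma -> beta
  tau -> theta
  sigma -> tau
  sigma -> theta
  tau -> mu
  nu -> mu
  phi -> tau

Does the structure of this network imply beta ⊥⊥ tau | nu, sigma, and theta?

Yes — beta and tau are d-separated given {nu, sigma, theta}.

4 paths connect beta and tau; each must be blocked for d-separation to hold:
Path 1: beta ← sigma ← nu → phi → tau
  sigma is a chain here and sigma is conditioned on, so the path is blocked at sigma.
Path 2: beta ← sigma ← nu → mu ← tau
  sigma is a chain here and sigma is conditioned on, so the path is blocked at sigma.
Path 3: beta ← sigma → tau
  sigma is a fork here and sigma is conditioned on, so the path is blocked at sigma.
Path 4: beta ← sigma → theta ← tau
  sigma is a fork here and sigma is conditioned on, so the path is blocked at sigma.
All paths are blocked; beta ⊥ tau | {nu, sigma, theta} holds.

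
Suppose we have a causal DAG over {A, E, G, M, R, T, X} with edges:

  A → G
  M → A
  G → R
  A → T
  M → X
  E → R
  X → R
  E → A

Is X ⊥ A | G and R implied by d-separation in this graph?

3 paths connect X and A; each must be blocked for d-separation to hold:
  1. X ← M → A — M:fork[open] ⇒ active
  2. X → R ← G ← A — R:collider[open]; G:chain[blocks] ⇒ blocked
  3. X → R ← E → A — R:collider[open]; E:fork[open] ⇒ active
Since the path X ← M → A is active, X and A are not d-separated given {G, R}.

No — X and A are not d-separated given {G, R}.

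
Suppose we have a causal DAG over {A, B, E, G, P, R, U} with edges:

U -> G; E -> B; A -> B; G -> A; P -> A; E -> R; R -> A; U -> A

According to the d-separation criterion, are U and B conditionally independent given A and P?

4 paths connect U and B; each must be blocked for d-separation to hold:
Path 1: U → A → B
  A is a chain here and A is conditioned on, so the path is blocked at A.
Path 2: U → A ← R ← E → B
  A is a collider and A is conditioned on, which opens it; R is a chain and R is not conditioned on; E is a fork and E is not conditioned on — no node blocks this path, so it is active.
Path 3: U → G → A → B
  A is a chain here and A is conditioned on, so the path is blocked at A.
Path 4: U → G → A ← R ← E → B
  G is a chain and G is not conditioned on; A is a collider and A is conditioned on, which opens it; R is a chain and R is not conditioned on; E is a fork and E is not conditioned on — no node blocks this path, so it is active.
Because an active path exists, U and B are not d-separated.

No — U and B are not d-separated given {A, P}.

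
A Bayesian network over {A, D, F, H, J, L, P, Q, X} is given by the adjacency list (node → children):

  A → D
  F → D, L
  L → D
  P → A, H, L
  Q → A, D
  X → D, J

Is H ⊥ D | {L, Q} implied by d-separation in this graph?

No

Enumerating the 4 paths from H to D and testing each for blocking by {L, Q}:
  1. H ← P → L ← F → D — P:fork[open]; L:collider[open]; F:fork[open] ⇒ active
  2. H ← P → L → D — P:fork[open]; L:chain[blocks] ⇒ blocked
  3. H ← P → A → D — P:fork[open]; A:chain[open] ⇒ active
  4. H ← P → A ← Q → D — P:fork[open]; A:collider[blocks]; Q:fork[blocks] ⇒ blocked
At least one path is unblocked, so d-separation fails.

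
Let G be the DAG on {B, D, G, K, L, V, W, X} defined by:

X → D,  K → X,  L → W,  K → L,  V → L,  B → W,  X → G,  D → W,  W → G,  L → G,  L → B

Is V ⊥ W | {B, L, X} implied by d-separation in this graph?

Yes

We examine all 6 paths between V and W:
Path 1: V → L → G ← X → D → W
  L is a chain here and L is conditioned on, so the path is blocked at L.
Path 2: V → L → G ← W
  L is a chain here and L is conditioned on, so the path is blocked at L.
Path 3: V → L → B → W
  L is a chain here and L is conditioned on, so the path is blocked at L.
Path 4: V → L → W
  L is a chain here and L is conditioned on, so the path is blocked at L.
Path 5: V → L ← K → X → G ← W
  X is a chain here and X is conditioned on, so the path is blocked at X.
Path 6: V → L ← K → X → D → W
  X is a chain here and X is conditioned on, so the path is blocked at X.
All paths are blocked; V ⊥ W | {B, L, X} holds.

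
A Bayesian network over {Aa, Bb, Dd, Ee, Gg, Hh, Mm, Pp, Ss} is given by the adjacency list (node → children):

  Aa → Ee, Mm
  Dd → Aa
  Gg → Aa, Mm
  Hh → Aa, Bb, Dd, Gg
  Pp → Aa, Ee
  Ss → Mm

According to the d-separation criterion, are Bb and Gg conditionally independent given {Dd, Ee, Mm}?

No — Bb and Gg are not d-separated given {Dd, Ee, Mm}.

Enumerating the 5 paths from Bb to Gg and testing each for blocking by {Dd, Ee, Mm}:
Path 1: Bb ← Hh → Aa → Mm ← Gg
  Hh is a fork and Hh is not conditioned on; Aa is a chain and Aa is not conditioned on; Mm is a collider and Mm is conditioned on, which opens it — no node blocks this path, so it is active.
Path 2: Bb ← Hh → Aa ← Gg
  Hh is a fork and Hh is not conditioned on; Aa is a collider and its descendant Mm is conditioned on, which opens it — no node blocks this path, so it is active.
Path 3: Bb ← Hh → Dd → Aa → Mm ← Gg
  Dd is a chain here and Dd is conditioned on, so the path is blocked at Dd.
Path 4: Bb ← Hh → Dd → Aa ← Gg
  Dd is a chain here and Dd is conditioned on, so the path is blocked at Dd.
Path 5: Bb ← Hh → Gg
  Hh is a fork and Hh is not conditioned on — no node blocks this path, so it is active.
Since the path Bb ← Hh → Aa → Mm ← Gg is active, Bb and Gg are not d-separated given {Dd, Ee, Mm}.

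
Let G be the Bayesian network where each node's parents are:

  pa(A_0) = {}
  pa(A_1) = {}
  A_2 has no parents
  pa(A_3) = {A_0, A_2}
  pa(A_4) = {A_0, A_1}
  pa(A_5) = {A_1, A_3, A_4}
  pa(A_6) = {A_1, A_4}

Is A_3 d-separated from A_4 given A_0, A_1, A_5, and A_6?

No — A_3 and A_4 are not d-separated given {A_0, A_1, A_5, A_6}.

4 paths connect A_3 and A_4; each must be blocked for d-separation to hold:
Path 1: A_3 ← A_0 → A_4
  A_0 is a fork here and A_0 is conditioned on, so the path is blocked at A_0.
Path 2: A_3 → A_5 ← A_1 → A_4
  A_1 is a fork here and A_1 is conditioned on, so the path is blocked at A_1.
Path 3: A_3 → A_5 ← A_1 → A_6 ← A_4
  A_1 is a fork here and A_1 is conditioned on, so the path is blocked at A_1.
Path 4: A_3 → A_5 ← A_4
  A_5 is a collider and A_5 is conditioned on, which opens it — no node blocks this path, so it is active.
Because an active path exists, A_3 and A_4 are not d-separated.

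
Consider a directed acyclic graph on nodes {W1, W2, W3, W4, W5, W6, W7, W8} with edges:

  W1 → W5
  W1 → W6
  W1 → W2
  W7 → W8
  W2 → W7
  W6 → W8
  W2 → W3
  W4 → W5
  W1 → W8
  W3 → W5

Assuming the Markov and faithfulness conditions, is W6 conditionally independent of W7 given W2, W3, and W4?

Yes — W6 and W7 are d-separated given {W2, W3, W4}.

We examine all 6 paths between W6 and W7:
Path 1: W6 → W8 ← W7
  W8 is a collider here and neither W8 nor any of its descendants is conditioned on, so the collider stays closed — the path is blocked at W8.
Path 2: W6 → W8 ← W1 → W5 ← W3 ← W2 → W7
  W8 is a collider here and neither W8 nor any of its descendants is conditioned on, so the collider stays closed — the path is blocked at W8.
Path 3: W6 → W8 ← W1 → W2 → W7
  W8 is a collider here and neither W8 nor any of its descendants is conditioned on, so the collider stays closed — the path is blocked at W8.
Path 4: W6 ← W1 → W5 ← W3 ← W2 → W7
  W5 is a collider here and neither W5 nor any of its descendants is conditioned on, so the collider stays closed — the path is blocked at W5.
Path 5: W6 ← W1 → W2 → W7
  W2 is a chain here and W2 is conditioned on, so the path is blocked at W2.
Path 6: W6 ← W1 → W8 ← W7
  W8 is a collider here and neither W8 nor any of its descendants is conditioned on, so the collider stays closed — the path is blocked at W8.
Since every path is blocked, d-separation holds.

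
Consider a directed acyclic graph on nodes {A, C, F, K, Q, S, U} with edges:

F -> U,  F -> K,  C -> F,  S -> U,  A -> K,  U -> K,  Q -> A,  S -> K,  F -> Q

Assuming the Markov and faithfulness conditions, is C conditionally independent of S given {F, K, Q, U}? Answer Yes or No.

There are 6 undirected paths between C and S; checking each against the conditioning set {F, K, Q, U}:
  1. C → F → Q → A → K ← S — F:chain[blocks]; Q:chain[blocks]; A:chain[open]; K:collider[open] ⇒ blocked
  2. C → F → Q → A → K ← U ← S — F:chain[blocks]; Q:chain[blocks]; A:chain[open]; K:collider[open]; U:chain[blocks] ⇒ blocked
  3. C → F → K ← S — F:chain[blocks]; K:collider[open] ⇒ blocked
  4. C → F → K ← U ← S — F:chain[blocks]; K:collider[open]; U:chain[blocks] ⇒ blocked
  5. C → F → U ← S — F:chain[blocks]; U:collider[open] ⇒ blocked
  6. C → F → U → K ← S — F:chain[blocks]; U:chain[blocks]; K:collider[open] ⇒ blocked
Every path is blocked, so C and S are d-separated given {F, K, Q, U}.

Yes — C and S are d-separated given {F, K, Q, U}.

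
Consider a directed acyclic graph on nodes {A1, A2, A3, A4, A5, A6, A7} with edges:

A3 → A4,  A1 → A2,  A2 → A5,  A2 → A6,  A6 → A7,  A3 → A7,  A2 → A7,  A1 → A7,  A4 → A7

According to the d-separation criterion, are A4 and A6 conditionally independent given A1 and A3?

Yes — A4 and A6 are d-separated given {A1, A3}.

6 paths connect A4 and A6; each must be blocked for d-separation to hold:
Path 1: A4 → A7 ← A1 → A2 → A6
  A7 is a collider here and neither A7 nor any of its descendants is conditioned on, so the collider stays closed — the path is blocked at A7.
Path 2: A4 → A7 ← A6
  A7 is a collider here and neither A7 nor any of its descendants is conditioned on, so the collider stays closed — the path is blocked at A7.
Path 3: A4 → A7 ← A2 → A6
  A7 is a collider here and neither A7 nor any of its descendants is conditioned on, so the collider stays closed — the path is blocked at A7.
Path 4: A4 ← A3 → A7 ← A1 → A2 → A6
  A3 is a fork here and A3 is conditioned on, so the path is blocked at A3.
Path 5: A4 ← A3 → A7 ← A6
  A3 is a fork here and A3 is conditioned on, so the path is blocked at A3.
Path 6: A4 ← A3 → A7 ← A2 → A6
  A3 is a fork here and A3 is conditioned on, so the path is blocked at A3.
All paths are blocked; A4 ⊥ A6 | {A1, A3} holds.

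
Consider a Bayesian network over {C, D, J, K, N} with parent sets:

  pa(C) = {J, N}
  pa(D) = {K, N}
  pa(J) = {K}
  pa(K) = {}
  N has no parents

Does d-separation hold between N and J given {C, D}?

No

2 paths connect N and J; each must be blocked for d-separation to hold:
Path 1: N → C ← J
  C is a collider and C is conditioned on, which opens it — no node blocks this path, so it is active.
Path 2: N → D ← K → J
  D is a collider and D is conditioned on, which opens it; K is a fork and K is not conditioned on — no node blocks this path, so it is active.
At least one path is unblocked, so d-separation fails.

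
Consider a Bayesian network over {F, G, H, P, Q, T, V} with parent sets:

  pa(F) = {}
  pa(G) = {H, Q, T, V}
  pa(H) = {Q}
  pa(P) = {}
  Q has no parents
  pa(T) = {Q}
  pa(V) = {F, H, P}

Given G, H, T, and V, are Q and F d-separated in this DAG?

Yes — Q and F are d-separated given {G, H, T, V}.

There are 6 undirected paths between Q and F; checking each against the conditioning set {G, H, T, V}:
  1. Q → T → G ← V ← F — T:chain[blocks]; G:collider[open]; V:chain[blocks] ⇒ blocked
  2. Q → T → G ← H → V ← F — T:chain[blocks]; G:collider[open]; H:fork[blocks]; V:collider[open] ⇒ blocked
  3. Q → G ← V ← F — G:collider[open]; V:chain[blocks] ⇒ blocked
  4. Q → G ← H → V ← F — G:collider[open]; H:fork[blocks]; V:collider[open] ⇒ blocked
  5. Q → H → V ← F — H:chain[blocks]; V:collider[open] ⇒ blocked
  6. Q → H → G ← V ← F — H:chain[blocks]; G:collider[open]; V:chain[blocks] ⇒ blocked
Every path is blocked, so Q and F are d-separated given {G, H, T, V}.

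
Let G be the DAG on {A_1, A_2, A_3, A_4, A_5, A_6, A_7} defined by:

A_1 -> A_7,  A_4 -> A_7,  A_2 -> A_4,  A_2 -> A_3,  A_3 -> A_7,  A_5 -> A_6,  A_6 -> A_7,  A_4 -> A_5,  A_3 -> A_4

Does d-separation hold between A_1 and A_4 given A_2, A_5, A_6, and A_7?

4 paths connect A_1 and A_4; each must be blocked for d-separation to hold:
Path 1: A_1 → A_7 ← A_3 ← A_2 → A_4
  A_2 is a fork here and A_2 is conditioned on, so the path is blocked at A_2.
Path 2: A_1 → A_7 ← A_3 → A_4
  A_7 is a collider and A_7 is conditioned on, which opens it; A_3 is a fork and A_3 is not conditioned on — no node blocks this path, so it is active.
Path 3: A_1 → A_7 ← A_6 ← A_5 ← A_4
  A_6 is a chain here and A_6 is conditioned on, so the path is blocked at A_6.
Path 4: A_1 → A_7 ← A_4
  A_7 is a collider and A_7 is conditioned on, which opens it — no node blocks this path, so it is active.
Because an active path exists, A_1 and A_4 are not d-separated.

No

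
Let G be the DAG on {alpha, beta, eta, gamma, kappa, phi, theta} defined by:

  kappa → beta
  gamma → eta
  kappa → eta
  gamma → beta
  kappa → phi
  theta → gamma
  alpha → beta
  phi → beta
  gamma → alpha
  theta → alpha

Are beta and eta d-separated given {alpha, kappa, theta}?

Enumerating the 5 paths from beta to eta and testing each for blocking by {alpha, kappa, theta}:
  1. beta ← alpha ← theta → gamma → eta — alpha:chain[blocks]; theta:fork[blocks]; gamma:chain[open] ⇒ blocked
  2. beta ← alpha ← gamma → eta — alpha:chain[blocks]; gamma:fork[open] ⇒ blocked
  3. beta ← kappa → eta — kappa:fork[blocks] ⇒ blocked
  4. beta ← gamma → eta — gamma:fork[open] ⇒ active
  5. beta ← phi ← kappa → eta — phi:chain[open]; kappa:fork[blocks] ⇒ blocked
Since the path beta ← gamma → eta is active, beta and eta are not d-separated given {alpha, kappa, theta}.

No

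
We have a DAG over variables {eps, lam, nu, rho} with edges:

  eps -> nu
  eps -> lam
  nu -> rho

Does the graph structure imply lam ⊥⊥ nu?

No — lam and nu are not d-separated given ∅.

Only one path connects lam and nu:
  1. lam ← eps → nu — eps:fork[open] ⇒ active
At least one path is unblocked, so d-separation fails.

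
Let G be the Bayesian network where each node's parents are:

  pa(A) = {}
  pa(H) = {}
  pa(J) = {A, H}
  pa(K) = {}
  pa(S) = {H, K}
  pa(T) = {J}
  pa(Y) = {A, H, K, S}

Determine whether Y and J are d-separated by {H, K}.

No — Y and J are not d-separated given {H, K}.

We examine all 4 paths between Y and J:
Path 1: Y ← K → S ← H → J
  K is a fork here and K is conditioned on, so the path is blocked at K.
Path 2: Y ← H → J
  H is a fork here and H is conditioned on, so the path is blocked at H.
Path 3: Y ← A → J
  A is a fork and A is not conditioned on — no node blocks this path, so it is active.
Path 4: Y ← S ← H → J
  H is a fork here and H is conditioned on, so the path is blocked at H.
At least one path is unblocked, so d-separation fails.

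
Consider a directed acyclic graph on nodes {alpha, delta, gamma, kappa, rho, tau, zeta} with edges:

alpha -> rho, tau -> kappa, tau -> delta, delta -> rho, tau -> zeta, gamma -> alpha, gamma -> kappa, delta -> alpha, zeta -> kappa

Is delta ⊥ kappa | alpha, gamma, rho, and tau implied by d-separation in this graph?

Yes — delta and kappa are d-separated given {alpha, gamma, rho, tau}.

We examine all 4 paths between delta and kappa:
  1. delta ← tau → zeta → kappa — tau:fork[blocks]; zeta:chain[open] ⇒ blocked
  2. delta ← tau → kappa — tau:fork[blocks] ⇒ blocked
  3. delta → alpha ← gamma → kappa — alpha:collider[open]; gamma:fork[blocks] ⇒ blocked
  4. delta → rho ← alpha ← gamma → kappa — rho:collider[open]; alpha:chain[blocks]; gamma:fork[blocks] ⇒ blocked
Every path is blocked, so delta and kappa are d-separated given {alpha, gamma, rho, tau}.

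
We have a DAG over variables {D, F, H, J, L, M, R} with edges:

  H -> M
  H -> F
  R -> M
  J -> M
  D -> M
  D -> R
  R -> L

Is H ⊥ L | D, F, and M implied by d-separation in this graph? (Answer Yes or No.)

No — H and L are not d-separated given {D, F, M}.

We examine all 2 paths between H and L:
Path 1: H → M ← R → L
  M is a collider and M is conditioned on, which opens it; R is a fork and R is not conditioned on — no node blocks this path, so it is active.
Path 2: H → M ← D → R → L
  D is a fork here and D is conditioned on, so the path is blocked at D.
Since the path H → M ← R → L is active, H and L are not d-separated given {D, F, M}.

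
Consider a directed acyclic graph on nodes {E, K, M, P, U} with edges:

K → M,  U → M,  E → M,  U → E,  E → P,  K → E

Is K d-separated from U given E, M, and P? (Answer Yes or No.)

There are 4 undirected paths between K and U; checking each against the conditioning set {E, M, P}:
  1. K → M ← U — M:collider[open] ⇒ active
  2. K → M ← E ← U — M:collider[open]; E:chain[blocks] ⇒ blocked
  3. K → E ← U — E:collider[open] ⇒ active
  4. K → E → M ← U — E:chain[blocks]; M:collider[open] ⇒ blocked
Since the path K → M ← U is active, K and U are not d-separated given {E, M, P}.

No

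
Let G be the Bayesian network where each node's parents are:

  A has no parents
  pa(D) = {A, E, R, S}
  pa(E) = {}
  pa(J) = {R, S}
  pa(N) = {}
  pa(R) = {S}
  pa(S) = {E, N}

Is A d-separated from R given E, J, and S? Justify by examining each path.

Yes — A and R are d-separated given {E, J, S}.

Enumerating the 5 paths from A to R and testing each for blocking by {E, J, S}:
Path 1: A → D ← R
  D is a collider here and neither D nor any of its descendants is conditioned on, so the collider stays closed — the path is blocked at D.
Path 2: A → D ← E → S → R
  D is a collider here and neither D nor any of its descendants is conditioned on, so the collider stays closed — the path is blocked at D.
Path 3: A → D ← E → S → J ← R
  D is a collider here and neither D nor any of its descendants is conditioned on, so the collider stays closed — the path is blocked at D.
Path 4: A → D ← S → R
  D is a collider here and neither D nor any of its descendants is conditioned on, so the collider stays closed — the path is blocked at D.
Path 5: A → D ← S → J ← R
  D is a collider here and neither D nor any of its descendants is conditioned on, so the collider stays closed — the path is blocked at D.
Every path is blocked, so A and R are d-separated given {E, J, S}.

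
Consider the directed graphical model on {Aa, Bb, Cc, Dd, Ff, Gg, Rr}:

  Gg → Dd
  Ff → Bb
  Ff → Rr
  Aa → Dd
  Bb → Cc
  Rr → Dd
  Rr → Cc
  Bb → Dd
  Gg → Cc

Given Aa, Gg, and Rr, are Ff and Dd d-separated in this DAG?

There are 6 undirected paths between Ff and Dd; checking each against the conditioning set {Aa, Gg, Rr}:
  1. Ff → Rr → Dd — Rr:chain[blocks] ⇒ blocked
  2. Ff → Rr → Cc ← Gg → Dd — Rr:chain[blocks]; Cc:collider[blocks]; Gg:fork[blocks] ⇒ blocked
  3. Ff → Rr → Cc ← Bb → Dd — Rr:chain[blocks]; Cc:collider[blocks]; Bb:fork[open] ⇒ blocked
  4. Ff → Bb → Dd — Bb:chain[open] ⇒ active
  5. Ff → Bb → Cc ← Rr → Dd — Bb:chain[open]; Cc:collider[blocks]; Rr:fork[blocks] ⇒ blocked
  6. Ff → Bb → Cc ← Gg → Dd — Bb:chain[open]; Cc:collider[blocks]; Gg:fork[blocks] ⇒ blocked
Since the path Ff → Bb → Dd is active, Ff and Dd are not d-separated given {Aa, Gg, Rr}.

No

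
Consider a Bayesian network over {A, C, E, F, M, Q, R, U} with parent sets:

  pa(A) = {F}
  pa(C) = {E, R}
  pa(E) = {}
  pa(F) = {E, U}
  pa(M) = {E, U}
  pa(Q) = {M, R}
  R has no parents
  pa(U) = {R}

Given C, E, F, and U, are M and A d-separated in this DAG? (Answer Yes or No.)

We examine all 6 paths between M and A:
Path 1: M → Q ← R → C ← E → F → A
  Q is a collider here and neither Q nor any of its descendants is conditioned on, so the collider stays closed — the path is blocked at Q.
Path 2: M → Q ← R → U → F → A
  Q is a collider here and neither Q nor any of its descendants is conditioned on, so the collider stays closed — the path is blocked at Q.
Path 3: M ← E → C ← R → U → F → A
  E is a fork here and E is conditioned on, so the path is blocked at E.
Path 4: M ← E → F → A
  E is a fork here and E is conditioned on, so the path is blocked at E.
Path 5: M ← U ← R → C ← E → F → A
  U is a chain here and U is conditioned on, so the path is blocked at U.
Path 6: M ← U → F → A
  U is a fork here and U is conditioned on, so the path is blocked at U.
Every path is blocked, so M and A are d-separated given {C, E, F, U}.

Yes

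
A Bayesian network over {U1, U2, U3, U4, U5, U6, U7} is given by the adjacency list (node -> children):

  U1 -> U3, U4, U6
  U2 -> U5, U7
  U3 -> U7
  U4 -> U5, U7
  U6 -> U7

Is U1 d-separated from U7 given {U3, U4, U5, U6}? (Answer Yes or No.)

Yes

There are 4 undirected paths between U1 and U7; checking each against the conditioning set {U3, U4, U5, U6}:
Path 1: U1 → U4 → U5 ← U2 → U7
  U4 is a chain here and U4 is conditioned on, so the path is blocked at U4.
Path 2: U1 → U4 → U7
  U4 is a chain here and U4 is conditioned on, so the path is blocked at U4.
Path 3: U1 → U6 → U7
  U6 is a chain here and U6 is conditioned on, so the path is blocked at U6.
Path 4: U1 → U3 → U7
  U3 is a chain here and U3 is conditioned on, so the path is blocked at U3.
Since every path is blocked, d-separation holds.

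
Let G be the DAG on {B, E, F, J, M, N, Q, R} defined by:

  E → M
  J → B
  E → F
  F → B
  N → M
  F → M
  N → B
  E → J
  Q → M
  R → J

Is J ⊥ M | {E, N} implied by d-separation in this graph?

Yes

6 paths connect J and M; each must be blocked for d-separation to hold:
Path 1: J ← E → M
  E is a fork here and E is conditioned on, so the path is blocked at E.
Path 2: J ← E → F → M
  E is a fork here and E is conditioned on, so the path is blocked at E.
Path 3: J ← E → F → B ← N → M
  E is a fork here and E is conditioned on, so the path is blocked at E.
Path 4: J → B ← N → M
  B is a collider here and neither B nor any of its descendants is conditioned on, so the collider stays closed — the path is blocked at B.
Path 5: J → B ← F → M
  B is a collider here and neither B nor any of its descendants is conditioned on, so the collider stays closed — the path is blocked at B.
Path 6: J → B ← F ← E → M
  B is a collider here and neither B nor any of its descendants is conditioned on, so the collider stays closed — the path is blocked at B.
All paths are blocked; J ⊥ M | {E, N} holds.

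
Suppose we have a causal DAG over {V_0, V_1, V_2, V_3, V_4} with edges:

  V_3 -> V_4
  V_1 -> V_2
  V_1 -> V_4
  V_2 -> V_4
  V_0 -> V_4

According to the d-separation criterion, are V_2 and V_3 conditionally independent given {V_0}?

Yes

We examine all 2 paths between V_2 and V_3:
Path 1: V_2 → V_4 ← V_3
  V_4 is a collider here and neither V_4 nor any of its descendants is conditioned on, so the collider stays closed — the path is blocked at V_4.
Path 2: V_2 ← V_1 → V_4 ← V_3
  V_4 is a collider here and neither V_4 nor any of its descendants is conditioned on, so the collider stays closed — the path is blocked at V_4.
Every path is blocked, so V_2 and V_3 are d-separated given {V_0}.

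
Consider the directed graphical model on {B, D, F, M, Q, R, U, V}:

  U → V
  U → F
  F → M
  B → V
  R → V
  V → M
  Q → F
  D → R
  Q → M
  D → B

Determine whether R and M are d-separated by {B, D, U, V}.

Yes — R and M are d-separated given {B, D, U, V}.

Enumerating the 6 paths from R to M and testing each for blocking by {B, D, U, V}:
Path 1: R ← D → B → V ← U → F → M
  D is a fork here and D is conditioned on, so the path is blocked at D.
Path 2: R ← D → B → V ← U → F ← Q → M
  D is a fork here and D is conditioned on, so the path is blocked at D.
Path 3: R ← D → B → V → M
  D is a fork here and D is conditioned on, so the path is blocked at D.
Path 4: R → V ← U → F → M
  U is a fork here and U is conditioned on, so the path is blocked at U.
Path 5: R → V ← U → F ← Q → M
  U is a fork here and U is conditioned on, so the path is blocked at U.
Path 6: R → V → M
  V is a chain here and V is conditioned on, so the path is blocked at V.
Every path is blocked, so R and M are d-separated given {B, D, U, V}.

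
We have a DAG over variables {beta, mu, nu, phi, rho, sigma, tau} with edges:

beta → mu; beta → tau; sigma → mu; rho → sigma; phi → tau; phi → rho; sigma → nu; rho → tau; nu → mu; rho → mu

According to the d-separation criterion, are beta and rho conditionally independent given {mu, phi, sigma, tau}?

There are 5 undirected paths between beta and rho; checking each against the conditioning set {mu, phi, sigma, tau}:
Path 1: beta → tau ← phi → rho
  phi is a fork here and phi is conditioned on, so the path is blocked at phi.
Path 2: beta → tau ← rho
  tau is a collider and tau is conditioned on, which opens it — no node blocks this path, so it is active.
Path 3: beta → mu ← sigma ← rho
  sigma is a chain here and sigma is conditioned on, so the path is blocked at sigma.
Path 4: beta → mu ← rho
  mu is a collider and mu is conditioned on, which opens it — no node blocks this path, so it is active.
Path 5: beta → mu ← nu ← sigma ← rho
  sigma is a chain here and sigma is conditioned on, so the path is blocked at sigma.
Since the path beta → tau ← rho is active, beta and rho are not d-separated given {mu, phi, sigma, tau}.

No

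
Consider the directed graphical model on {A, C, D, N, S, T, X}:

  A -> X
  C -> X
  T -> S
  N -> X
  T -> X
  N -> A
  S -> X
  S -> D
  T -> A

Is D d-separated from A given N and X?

There are 6 undirected paths between D and A; checking each against the conditioning set {N, X}:
  1. D ← S ← T → A — S:chain[open]; T:fork[open] ⇒ active
  2. D ← S ← T → X ← A — S:chain[open]; T:fork[open]; X:collider[open] ⇒ active
  3. D ← S ← T → X ← N → A — S:chain[open]; T:fork[open]; X:collider[open]; N:fork[blocks] ⇒ blocked
  4. D ← S → X ← T → A — S:fork[open]; X:collider[open]; T:fork[open] ⇒ active
  5. D ← S → X ← A — S:fork[open]; X:collider[open] ⇒ active
  6. D ← S → X ← N → A — S:fork[open]; X:collider[open]; N:fork[blocks] ⇒ blocked
Since the path D ← S ← T → A is active, D and A are not d-separated given {N, X}.

No — D and A are not d-separated given {N, X}.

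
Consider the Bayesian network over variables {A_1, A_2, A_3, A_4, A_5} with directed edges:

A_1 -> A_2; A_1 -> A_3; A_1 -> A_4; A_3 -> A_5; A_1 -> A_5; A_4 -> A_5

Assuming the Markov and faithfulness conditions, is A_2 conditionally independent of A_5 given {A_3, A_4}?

3 paths connect A_2 and A_5; each must be blocked for d-separation to hold:
Path 1: A_2 ← A_1 → A_3 → A_5
  A_3 is a chain here and A_3 is conditioned on, so the path is blocked at A_3.
Path 2: A_2 ← A_1 → A_5
  A_1 is a fork and A_1 is not conditioned on — no node blocks this path, so it is active.
Path 3: A_2 ← A_1 → A_4 → A_5
  A_4 is a chain here and A_4 is conditioned on, so the path is blocked at A_4.
Because an active path exists, A_2 and A_5 are not d-separated.

No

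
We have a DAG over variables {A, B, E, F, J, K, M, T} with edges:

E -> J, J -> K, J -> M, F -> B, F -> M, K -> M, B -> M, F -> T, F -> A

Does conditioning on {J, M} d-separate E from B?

4 paths connect E and B; each must be blocked for d-separation to hold:
  1. E → J → M ← B — J:chain[blocks]; M:collider[open] ⇒ blocked
  2. E → J → M ← F → B — J:chain[blocks]; M:collider[open]; F:fork[open] ⇒ blocked
  3. E → J → K → M ← B — J:chain[blocks]; K:chain[open]; M:collider[open] ⇒ blocked
  4. E → J → K → M ← F → B — J:chain[blocks]; K:chain[open]; M:collider[open]; F:fork[open] ⇒ blocked
Since every path is blocked, d-separation holds.

Yes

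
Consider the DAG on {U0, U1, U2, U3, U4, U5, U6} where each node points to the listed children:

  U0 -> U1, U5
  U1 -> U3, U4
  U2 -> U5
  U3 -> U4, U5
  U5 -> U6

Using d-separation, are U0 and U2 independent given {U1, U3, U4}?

Yes

Enumerating the 3 paths from U0 to U2 and testing each for blocking by {U1, U3, U4}:
Path 1: U0 → U5 ← U2
  U5 is a collider here and neither U5 nor any of its descendants is conditioned on, so the collider stays closed — the path is blocked at U5.
Path 2: U0 → U1 → U4 ← U3 → U5 ← U2
  U1 is a chain here and U1 is conditioned on, so the path is blocked at U1.
Path 3: U0 → U1 → U3 → U5 ← U2
  U1 is a chain here and U1 is conditioned on, so the path is blocked at U1.
Every path is blocked, so U0 and U2 are d-separated given {U1, U3, U4}.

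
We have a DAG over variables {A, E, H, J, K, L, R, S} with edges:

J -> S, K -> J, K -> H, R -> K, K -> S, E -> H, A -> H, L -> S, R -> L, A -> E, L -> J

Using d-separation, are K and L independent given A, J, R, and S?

5 paths connect K and L; each must be blocked for d-separation to hold:
Path 1: K → J ← L
  J is a collider and J is conditioned on, which opens it — no node blocks this path, so it is active.
Path 2: K → J → S ← L
  J is a chain here and J is conditioned on, so the path is blocked at J.
Path 3: K ← R → L
  R is a fork here and R is conditioned on, so the path is blocked at R.
Path 4: K → S ← L
  S is a collider and S is conditioned on, which opens it — no node blocks this path, so it is active.
Path 5: K → S ← J ← L
  J is a chain here and J is conditioned on, so the path is blocked at J.
Since the path K → J ← L is active, K and L are not d-separated given {A, J, R, S}.

No — K and L are not d-separated given {A, J, R, S}.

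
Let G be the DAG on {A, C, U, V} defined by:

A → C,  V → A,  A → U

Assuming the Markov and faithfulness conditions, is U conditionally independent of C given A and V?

There is one path between U and C:
Path 1: U ← A → C
  A is a fork here and A is conditioned on, so the path is blocked at A.
All paths are blocked; U ⊥ C | {A, V} holds.

Yes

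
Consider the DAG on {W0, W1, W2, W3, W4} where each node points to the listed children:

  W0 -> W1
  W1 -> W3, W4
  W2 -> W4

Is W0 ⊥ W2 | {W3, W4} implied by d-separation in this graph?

Only one path connects W0 and W2:
Path 1: W0 → W1 → W4 ← W2
  W1 is a chain and W1 is not conditioned on; W4 is a collider and W4 is conditioned on, which opens it — no node blocks this path, so it is active.
Because an active path exists, W0 and W2 are not d-separated.

No — W0 and W2 are not d-separated given {W3, W4}.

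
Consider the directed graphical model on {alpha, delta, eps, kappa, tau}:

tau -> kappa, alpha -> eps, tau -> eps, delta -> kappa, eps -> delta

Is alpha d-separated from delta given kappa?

No

We examine all 2 paths between alpha and delta:
Path 1: alpha → eps → delta
  eps is a chain and eps is not conditioned on — no node blocks this path, so it is active.
Path 2: alpha → eps ← tau → kappa ← delta
  eps is a collider and its descendant kappa is conditioned on, which opens it; tau is a fork and tau is not conditioned on; kappa is a collider and kappa is conditioned on, which opens it — no node blocks this path, so it is active.
At least one path is unblocked, so d-separation fails.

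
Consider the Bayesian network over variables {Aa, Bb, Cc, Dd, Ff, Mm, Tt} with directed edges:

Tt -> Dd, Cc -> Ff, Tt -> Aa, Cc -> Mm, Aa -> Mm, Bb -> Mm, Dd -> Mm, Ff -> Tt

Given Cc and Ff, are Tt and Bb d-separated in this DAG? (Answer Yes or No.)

Yes — Tt and Bb are d-separated given {Cc, Ff}.

3 paths connect Tt and Bb; each must be blocked for d-separation to hold:
Path 1: Tt → Aa → Mm ← Bb
  Mm is a collider here and neither Mm nor any of its descendants is conditioned on, so the collider stays closed — the path is blocked at Mm.
Path 2: Tt ← Ff ← Cc → Mm ← Bb
  Ff is a chain here and Ff is conditioned on, so the path is blocked at Ff.
Path 3: Tt → Dd → Mm ← Bb
  Mm is a collider here and neither Mm nor any of its descendants is conditioned on, so the collider stays closed — the path is blocked at Mm.
Since every path is blocked, d-separation holds.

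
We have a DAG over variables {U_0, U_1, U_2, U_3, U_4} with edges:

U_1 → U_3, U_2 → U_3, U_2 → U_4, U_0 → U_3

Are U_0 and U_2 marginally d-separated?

Only one path connects U_0 and U_2:
Path 1: U_0 → U_3 ← U_2
  U_3 is a collider here and neither U_3 nor any of its descendants is conditioned on, so the collider stays closed — the path is blocked at U_3.
Every path is blocked, so U_0 and U_2 are d-separated given ∅.

Yes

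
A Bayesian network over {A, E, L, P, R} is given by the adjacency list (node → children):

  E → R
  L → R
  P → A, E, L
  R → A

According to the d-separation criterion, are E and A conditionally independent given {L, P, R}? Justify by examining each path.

Yes

4 paths connect E and A; each must be blocked for d-separation to hold:
  1. E → R ← L ← P → A — R:collider[open]; L:chain[blocks]; P:fork[blocks] ⇒ blocked
  2. E → R → A — R:chain[blocks] ⇒ blocked
  3. E ← P → L → R → A — P:fork[blocks]; L:chain[blocks]; R:chain[blocks] ⇒ blocked
  4. E ← P → A — P:fork[blocks] ⇒ blocked
All paths are blocked; E ⊥ A | {L, P, R} holds.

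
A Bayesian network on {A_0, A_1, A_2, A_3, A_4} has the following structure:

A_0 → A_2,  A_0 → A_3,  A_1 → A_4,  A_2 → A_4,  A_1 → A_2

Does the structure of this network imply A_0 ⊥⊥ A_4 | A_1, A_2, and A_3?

We examine all 2 paths between A_0 and A_4:
  1. A_0 → A_2 ← A_1 → A_4 — A_2:collider[open]; A_1:fork[blocks] ⇒ blocked
  2. A_0 → A_2 → A_4 — A_2:chain[blocks] ⇒ blocked
Since every path is blocked, d-separation holds.

Yes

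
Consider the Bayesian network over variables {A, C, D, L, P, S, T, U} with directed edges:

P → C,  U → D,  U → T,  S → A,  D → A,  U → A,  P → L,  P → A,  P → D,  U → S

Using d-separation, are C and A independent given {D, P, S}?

Yes

Enumerating the 4 paths from C to A and testing each for blocking by {D, P, S}:
Path 1: C ← P → A
  P is a fork here and P is conditioned on, so the path is blocked at P.
Path 2: C ← P → D ← U → S → A
  P is a fork here and P is conditioned on, so the path is blocked at P.
Path 3: C ← P → D ← U → A
  P is a fork here and P is conditioned on, so the path is blocked at P.
Path 4: C ← P → D → A
  P is a fork here and P is conditioned on, so the path is blocked at P.
Since every path is blocked, d-separation holds.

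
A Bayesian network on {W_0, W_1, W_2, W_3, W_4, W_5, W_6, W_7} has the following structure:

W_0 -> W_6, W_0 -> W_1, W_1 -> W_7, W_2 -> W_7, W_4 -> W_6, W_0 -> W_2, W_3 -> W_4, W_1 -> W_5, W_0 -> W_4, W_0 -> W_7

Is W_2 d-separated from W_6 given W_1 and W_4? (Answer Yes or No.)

We examine all 6 paths between W_2 and W_6:
Path 1: W_2 → W_7 ← W_1 ← W_0 → W_4 → W_6
  W_7 is a collider here and neither W_7 nor any of its descendants is conditioned on, so the collider stays closed — the path is blocked at W_7.
Path 2: W_2 → W_7 ← W_1 ← W_0 → W_6
  W_7 is a collider here and neither W_7 nor any of its descendants is conditioned on, so the collider stays closed — the path is blocked at W_7.
Path 3: W_2 → W_7 ← W_0 → W_4 → W_6
  W_7 is a collider here and neither W_7 nor any of its descendants is conditioned on, so the collider stays closed — the path is blocked at W_7.
Path 4: W_2 → W_7 ← W_0 → W_6
  W_7 is a collider here and neither W_7 nor any of its descendants is conditioned on, so the collider stays closed — the path is blocked at W_7.
Path 5: W_2 ← W_0 → W_4 → W_6
  W_4 is a chain here and W_4 is conditioned on, so the path is blocked at W_4.
Path 6: W_2 ← W_0 → W_6
  W_0 is a fork and W_0 is not conditioned on — no node blocks this path, so it is active.
Since the path W_2 ← W_0 → W_6 is active, W_2 and W_6 are not d-separated given {W_1, W_4}.

No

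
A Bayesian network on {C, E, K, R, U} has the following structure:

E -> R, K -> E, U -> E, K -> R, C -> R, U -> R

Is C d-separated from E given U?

Yes — C and E are d-separated given {U}.

There are 3 undirected paths between C and E; checking each against the conditioning set {U}:
  1. C → R ← K → E — R:collider[blocks]; K:fork[open] ⇒ blocked
  2. C → R ← E — R:collider[blocks] ⇒ blocked
  3. C → R ← U → E — R:collider[blocks]; U:fork[blocks] ⇒ blocked
All paths are blocked; C ⊥ E | {U} holds.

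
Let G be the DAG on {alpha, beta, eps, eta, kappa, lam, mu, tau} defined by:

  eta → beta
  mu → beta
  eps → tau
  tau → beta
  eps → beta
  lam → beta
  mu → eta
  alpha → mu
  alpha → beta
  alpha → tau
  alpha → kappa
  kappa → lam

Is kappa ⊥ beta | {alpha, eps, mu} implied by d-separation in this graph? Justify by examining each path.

Enumerating the 6 paths from kappa to beta and testing each for blocking by {alpha, eps, mu}:
Path 1: kappa → lam → beta
  lam is a chain and lam is not conditioned on — no node blocks this path, so it is active.
Path 2: kappa ← alpha → mu → beta
  alpha is a fork here and alpha is conditioned on, so the path is blocked at alpha.
Path 3: kappa ← alpha → mu → eta → beta
  alpha is a fork here and alpha is conditioned on, so the path is blocked at alpha.
Path 4: kappa ← alpha → beta
  alpha is a fork here and alpha is conditioned on, so the path is blocked at alpha.
Path 5: kappa ← alpha → tau ← eps → beta
  alpha is a fork here and alpha is conditioned on, so the path is blocked at alpha.
Path 6: kappa ← alpha → tau → beta
  alpha is a fork here and alpha is conditioned on, so the path is blocked at alpha.
Since the path kappa → lam → beta is active, kappa and beta are not d-separated given {alpha, eps, mu}.

No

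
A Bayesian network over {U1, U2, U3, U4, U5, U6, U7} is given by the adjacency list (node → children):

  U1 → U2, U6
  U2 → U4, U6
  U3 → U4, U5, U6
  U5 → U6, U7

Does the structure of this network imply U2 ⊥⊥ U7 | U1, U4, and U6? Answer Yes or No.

6 paths connect U2 and U7; each must be blocked for d-separation to hold:
  1. U2 → U4 ← U3 → U6 ← U5 → U7 — U4:collider[open]; U3:fork[open]; U6:collider[open]; U5:fork[open] ⇒ active
  2. U2 → U4 ← U3 → U5 → U7 — U4:collider[open]; U3:fork[open]; U5:chain[open] ⇒ active
  3. U2 → U6 ← U3 → U5 → U7 — U6:collider[open]; U3:fork[open]; U5:chain[open] ⇒ active
  4. U2 → U6 ← U5 → U7 — U6:collider[open]; U5:fork[open] ⇒ active
  5. U2 ← U1 → U6 ← U3 → U5 → U7 — U1:fork[blocks]; U6:collider[open]; U3:fork[open]; U5:chain[open] ⇒ blocked
  6. U2 ← U1 → U6 ← U5 → U7 — U1:fork[blocks]; U6:collider[open]; U5:fork[open] ⇒ blocked
Because an active path exists, U2 and U7 are not d-separated.

No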